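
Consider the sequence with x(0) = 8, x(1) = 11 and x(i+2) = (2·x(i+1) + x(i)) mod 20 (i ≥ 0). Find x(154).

x(0) = 8; x(1) = 11; x(2) = 10; x(3) = 11; x(4) = 12; x(5) = 15; x(6) = 2; x(7) = 19; x(8) = 0; x(9) = 19; x(10) = 18; x(11) = 15; x(12) = 8; x(13) = 11.
Since (x(12), x(13)) = (x(0), x(1)) = (8, 11) (two consecutive terms determine the rest), the sequence is periodic with period 12.
So x(154) = x(0 + ((154-0) mod 12)) = x(10) = 18.

18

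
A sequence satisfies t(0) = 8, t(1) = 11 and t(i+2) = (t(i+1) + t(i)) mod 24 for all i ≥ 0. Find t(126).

8

We have t(0) = 8,  t(1) = 11,  t(2) = 19,  t(3) = 6,  t(4) = 1,  t(5) = 7,  t(6) = 8,  t(7) = 15,  t(8) = 23,  t(9) = 14,  t(10) = 13,  t(11) = 3,  t(12) = 16,  t(13) = 19,  t(14) = 11,  t(15) = 6,  t(16) = 17,  t(17) = 23,  t(18) = 16,  t(19) = 15,  t(20) = 7,  t(21) = 22,  t(22) = 5,  t(23) = 3,  t(24) = 8,  t(25) = 11.
Since (t(24), t(25)) = (t(0), t(1)) = (8, 11) (two consecutive terms determine the rest), the sequence is periodic with period 24.
(126 - 0) mod 24 = 6, so t(126) = t(6) = 8.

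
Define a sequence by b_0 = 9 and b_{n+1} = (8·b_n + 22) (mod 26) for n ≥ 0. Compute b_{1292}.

b_0 = 9,  b_1 = 16,  b_2 = 20,  b_3 = 0,  b_4 = 22,  b_5 = 16.
Since b_5 = b_1 = 16, the sequence is eventually periodic: after a pre-period of length 1 it cycles with period 4.
For n ≥ 1, b_n depends only on (n - 1) mod 4. (1292 - 1) mod 4 = 3, so b_{1292} = b_4 = 22.

22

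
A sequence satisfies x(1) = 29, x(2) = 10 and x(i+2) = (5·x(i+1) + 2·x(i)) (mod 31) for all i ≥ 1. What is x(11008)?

Computing terms: x(1) = 29,  x(2) = 10,  x(3) = 15,  x(4) = 2,  x(5) = 9,  x(6) = 18,  x(7) = 15,  x(8) = 18,  x(9) = 27,  x(10) = 16,  x(11) = 10,  x(12) = 20,  x(13) = 27,  x(14) = 20,  x(15) = 30,  x(16) = 4,  x(17) = 18,  x(18) = 5,  x(19) = 30,  x(20) = 5,  x(21) = 23,  x(22) = 1,  x(23) = 20,  x(24) = 9,  x(25) = 23,  x(26) = 9,  x(27) = 29,  x(28) = 8,  x(29) = 5,  x(30) = 10,  x(31) = 29,  x(32) = 10.
Since (x(31), x(32)) = (x(1), x(2)) = (29, 10) (two consecutive terms determine the rest), the sequence is periodic with period 30.
(11008 - 1) mod 30 = 27, so x(11008) = x(28) = 8.

8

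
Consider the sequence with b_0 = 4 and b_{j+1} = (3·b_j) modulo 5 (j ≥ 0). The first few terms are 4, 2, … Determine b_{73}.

We have b_0 = 4, b_1 = 2, b_2 = 1, b_3 = 3, b_4 = 4.
Since b_4 = b_0 = 4, the sequence is periodic with period 4.
So b_{73} = b_{0 + ((73-0) mod 4)} = b_1 = 2.

2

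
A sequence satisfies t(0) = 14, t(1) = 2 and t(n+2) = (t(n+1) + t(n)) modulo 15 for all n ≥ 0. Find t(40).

14

Listing terms: t(0) = 14, t(1) = 2, t(2) = 1, t(3) = 3, t(4) = 4, t(5) = 7, t(6) = 11, t(7) = 3, t(8) = 14, t(9) = 2.
Since (t(8), t(9)) = (t(0), t(1)) = (14, 2) (two consecutive terms determine the rest), the sequence is periodic with period 8.
(40 - 0) mod 8 = 0, so t(40) = t(0) = 14.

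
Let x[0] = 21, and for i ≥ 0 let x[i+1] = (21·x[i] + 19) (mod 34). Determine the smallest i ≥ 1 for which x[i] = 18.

Listing terms: x[0] = 21,  x[1] = 18,  x[2] = 23,  x[3] = 26,  x[4] = 21.
The sequence repeats with period 4.
The value 18 first appears (with i ≥ 1) at x[1].

1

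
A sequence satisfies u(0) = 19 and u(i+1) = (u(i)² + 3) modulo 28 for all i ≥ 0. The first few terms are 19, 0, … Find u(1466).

Listing terms: u(0) = 19,  u(1) = 0,  u(2) = 3,  u(3) = 12,  u(4) = 7,  u(5) = 24,  u(6) = 19.
The sequence repeats with period 6.
So u(1466) = u(0 + ((1466-0) mod 6)) = u(2) = 3.

3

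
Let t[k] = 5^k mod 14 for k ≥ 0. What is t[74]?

11

t[0] = 1,  t[1] = 5,  t[2] = 11,  t[3] = 13,  t[4] = 9,  t[5] = 3,  t[6] = 1.
The sequence repeats with period 6.
(74 - 0) mod 6 = 2, so t[74] = t[2] = 11.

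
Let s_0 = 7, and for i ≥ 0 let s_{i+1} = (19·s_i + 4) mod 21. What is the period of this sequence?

6

s_0 = 7, s_1 = 11, s_2 = 3, s_3 = 19, s_4 = 8, s_5 = 9, s_6 = 7.
Since s_6 = s_0 = 7, the sequence is periodic with period 6.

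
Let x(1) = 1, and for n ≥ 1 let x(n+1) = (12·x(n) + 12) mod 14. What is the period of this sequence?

We have x(1) = 1, x(2) = 10, x(3) = 6, x(4) = 0, x(5) = 12, x(6) = 2, x(7) = 8, x(8) = 10.
Since x(8) = x(2) = 10, the sequence is eventually periodic: after a pre-period of length 1 it cycles with period 6.

6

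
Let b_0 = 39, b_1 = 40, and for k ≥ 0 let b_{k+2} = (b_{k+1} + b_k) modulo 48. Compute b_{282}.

b_0 = 39,  b_1 = 40,  b_2 = 31,  b_3 = 23,  b_4 = 6,  b_5 = 29,  b_6 = 35,  b_7 = 16,  b_8 = 3,  b_9 = 19,  b_{10} = 22,  b_{11} = 41,  b_{12} = 15,  b_{13} = 8,  b_{14} = 23,  b_{15} = 31,  b_{16} = 6,  b_{17} = 37,  b_{18} = 43,  b_{19} = 32,  b_{20} = 27,  b_{21} = 11,  b_{22} = 38,  b_{23} = 1,  b_{24} = 39,  b_{25} = 40.
Since (b_{24}, b_{25}) = (b_0, b_1) = (39, 40) (two consecutive terms determine the rest), the sequence is periodic with period 24.
(282 - 0) mod 24 = 18, so b_{282} = b_{18} = 43.

43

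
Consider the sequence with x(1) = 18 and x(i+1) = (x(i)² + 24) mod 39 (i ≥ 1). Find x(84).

33

We have x(1) = 18, x(2) = 36, x(3) = 33, x(4) = 21, x(5) = 36.
Since x(5) = x(2) = 36, the sequence is eventually periodic: after a pre-period of length 1 it cycles with period 3.
For i ≥ 2, x(i) depends only on (i - 2) mod 3. (84 - 2) mod 3 = 1, so x(84) = x(3) = 33.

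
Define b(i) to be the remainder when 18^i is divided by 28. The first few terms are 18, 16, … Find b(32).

16

Listing terms: b(1) = 18; b(2) = 16; b(3) = 8; b(4) = 4; b(5) = 16.
Since b(5) = b(2) = 16, the sequence is eventually periodic: after a pre-period of length 1 it cycles with period 3.
For i ≥ 2, b(i) depends only on (i - 2) mod 3. (32 - 2) mod 3 = 0, so b(32) = b(2) = 16.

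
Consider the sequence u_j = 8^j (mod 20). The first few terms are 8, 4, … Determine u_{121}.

We have u_1 = 8, u_2 = 4, u_3 = 12, u_4 = 16, u_5 = 8.
The sequence repeats with period 4.
So u_{121} = u_{1 + ((121-1) mod 4)} = u_1 = 8.

8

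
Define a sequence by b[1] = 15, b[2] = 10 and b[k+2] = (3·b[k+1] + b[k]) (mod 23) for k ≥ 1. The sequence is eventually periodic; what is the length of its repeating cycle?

b[1] = 15,  b[2] = 10,  b[3] = 22,  b[4] = 7,  b[5] = 20,  b[6] = 21,  b[7] = 14,  b[8] = 17,  b[9] = 19,  b[10] = 5,  b[11] = 11,  b[12] = 15,  b[13] = 10.
Since (b[12], b[13]) = (b[1], b[2]) = (15, 10) (two consecutive terms determine the rest), the sequence is periodic with period 11.

11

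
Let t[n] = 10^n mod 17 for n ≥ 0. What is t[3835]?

3

Listing terms: t[0] = 1; t[1] = 10; t[2] = 15; t[3] = 14; t[4] = 4; t[5] = 6; t[6] = 9; t[7] = 5; t[8] = 16; t[9] = 7; t[10] = 2; t[11] = 3; t[12] = 13; t[13] = 11; t[14] = 8; t[15] = 12; t[16] = 1.
Since t[16] = t[0] = 1, the sequence is periodic with period 16.
(3835 - 0) mod 16 = 11, so t[3835] = t[11] = 3.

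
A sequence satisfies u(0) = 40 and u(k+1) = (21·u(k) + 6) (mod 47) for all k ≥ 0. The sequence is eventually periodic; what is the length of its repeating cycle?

23

Listing terms: u(0) = 40,  u(1) = 0,  u(2) = 6,  u(3) = 38,  u(4) = 5,  u(5) = 17,  u(6) = 34,  u(7) = 15,  u(8) = 39,  u(9) = 26,  u(10) = 35,  u(11) = 36,  u(12) = 10,  u(13) = 28,  u(14) = 30,  u(15) = 25,  u(16) = 14,  u(17) = 18,  u(18) = 8,  u(19) = 33,  u(20) = 41,  u(21) = 21,  u(22) = 24,  u(23) = 40.
Since u(23) = u(0) = 40, the sequence is periodic with period 23.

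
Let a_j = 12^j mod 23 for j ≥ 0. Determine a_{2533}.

3

a_0 = 1,  a_1 = 12,  a_2 = 6,  a_3 = 3,  a_4 = 13,  a_5 = 18,  a_6 = 9,  a_7 = 16,  a_8 = 8,  a_9 = 4,  a_{10} = 2,  a_{11} = 1.
Since a_{11} = a_0 = 1, the sequence is periodic with period 11.
(2533 - 0) mod 11 = 3, so a_{2533} = a_3 = 3.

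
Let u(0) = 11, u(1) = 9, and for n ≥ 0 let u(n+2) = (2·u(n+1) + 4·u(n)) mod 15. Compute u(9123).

10

Computing terms: u(0) = 11; u(1) = 9; u(2) = 2; u(3) = 10; u(4) = 13; u(5) = 6; u(6) = 4; u(7) = 2; u(8) = 5; u(9) = 3; u(10) = 11; u(11) = 4; u(12) = 7; u(13) = 0; u(14) = 13; u(15) = 11; u(16) = 14; u(17) = 12; u(18) = 5; u(19) = 13; u(20) = 1; u(21) = 9; u(22) = 7; u(23) = 5; u(24) = 8; u(25) = 6; u(26) = 14; u(27) = 7; u(28) = 10; u(29) = 3; u(30) = 1; u(31) = 14; u(32) = 2; u(33) = 0; u(34) = 8; u(35) = 1; u(36) = 4; u(37) = 12; u(38) = 10; u(39) = 8; u(40) = 11; u(41) = 9.
Since (u(40), u(41)) = (u(0), u(1)) = (11, 9) (two consecutive terms determine the rest), the sequence is periodic with period 40.
(9123 - 0) mod 40 = 3, so u(9123) = u(3) = 10.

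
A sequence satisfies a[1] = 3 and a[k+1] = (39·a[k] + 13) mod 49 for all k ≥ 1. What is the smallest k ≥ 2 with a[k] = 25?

a[1] = 3,  a[2] = 32,  a[3] = 36,  a[4] = 45,  a[5] = 4,  a[6] = 22,  a[7] = 38,  a[8] = 25,  a[9] = 8,  a[10] = 31,  a[11] = 46,  a[12] = 43,  a[13] = 24,  a[14] = 18,  a[15] = 29,  a[16] = 17,  a[17] = 39,  a[18] = 15,  a[19] = 10,  a[20] = 11,  a[21] = 1,  a[22] = 3.
Since a[22] = a[1] = 3, the sequence is periodic with period 21.
The value 25 first appears (with k ≥ 2) at a[8].

8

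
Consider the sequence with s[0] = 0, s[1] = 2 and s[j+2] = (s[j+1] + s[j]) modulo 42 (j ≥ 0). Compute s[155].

Computing terms: s[0] = 0,  s[1] = 2,  s[2] = 2,  s[3] = 4,  s[4] = 6,  s[5] = 10,  s[6] = 16,  s[7] = 26,  s[8] = 0,  s[9] = 26,  s[10] = 26,  s[11] = 10,  s[12] = 36,  s[13] = 4,  s[14] = 40,  s[15] = 2,  s[16] = 0,  s[17] = 2.
Since (s[16], s[17]) = (s[0], s[1]) = (0, 2) (two consecutive terms determine the rest), the sequence is periodic with period 16.
(155 - 0) mod 16 = 11, so s[155] = s[11] = 10.

10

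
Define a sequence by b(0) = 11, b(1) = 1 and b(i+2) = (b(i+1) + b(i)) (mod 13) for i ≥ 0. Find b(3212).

Listing terms: b(0) = 11,  b(1) = 1,  b(2) = 12,  b(3) = 0,  b(4) = 12,  b(5) = 12,  b(6) = 11,  b(7) = 10,  b(8) = 8,  b(9) = 5,  b(10) = 0,  b(11) = 5,  b(12) = 5,  b(13) = 10,  b(14) = 2,  b(15) = 12,  b(16) = 1,  b(17) = 0,  b(18) = 1,  b(19) = 1,  b(20) = 2,  b(21) = 3,  b(22) = 5,  b(23) = 8,  b(24) = 0,  b(25) = 8,  b(26) = 8,  b(27) = 3,  b(28) = 11,  b(29) = 1.
The sequence repeats with period 28.
(3212 - 0) mod 28 = 20, so b(3212) = b(20) = 2.

2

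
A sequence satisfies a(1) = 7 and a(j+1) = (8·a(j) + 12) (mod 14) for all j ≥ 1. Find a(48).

Listing terms: a(1) = 7,  a(2) = 12,  a(3) = 10,  a(4) = 8,  a(5) = 6,  a(6) = 4,  a(7) = 2,  a(8) = 0,  a(9) = 12.
Since a(9) = a(2) = 12, the sequence is eventually periodic: after a pre-period of length 1 it cycles with period 7.
For j ≥ 2, a(j) depends only on (j - 2) mod 7. (48 - 2) mod 7 = 4, so a(48) = a(6) = 4.

4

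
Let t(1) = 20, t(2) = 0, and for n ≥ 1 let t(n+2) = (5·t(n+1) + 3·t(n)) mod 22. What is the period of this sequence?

Computing terms: t(1) = 20, t(2) = 0, t(3) = 16, t(4) = 14, t(5) = 8, t(6) = 16, t(7) = 16, t(8) = 18, t(9) = 6, t(10) = 18, t(11) = 20, t(12) = 0.
The sequence repeats with period 10.

10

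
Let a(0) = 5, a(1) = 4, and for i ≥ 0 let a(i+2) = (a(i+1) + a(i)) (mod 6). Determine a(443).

a(0) = 5,  a(1) = 4,  a(2) = 3,  a(3) = 1,  a(4) = 4,  a(5) = 5,  a(6) = 3,  a(7) = 2,  a(8) = 5,  a(9) = 1,  a(10) = 0,  a(11) = 1,  a(12) = 1,  a(13) = 2,  a(14) = 3,  a(15) = 5,  a(16) = 2,  a(17) = 1,  a(18) = 3,  a(19) = 4,  a(20) = 1,  a(21) = 5,  a(22) = 0,  a(23) = 5,  a(24) = 5,  a(25) = 4.
Since (a(24), a(25)) = (a(0), a(1)) = (5, 4) (two consecutive terms determine the rest), the sequence is periodic with period 24.
So a(443) = a(0 + ((443-0) mod 24)) = a(11) = 1.

1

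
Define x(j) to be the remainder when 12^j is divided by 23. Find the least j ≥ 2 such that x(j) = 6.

x(1) = 12,  x(2) = 6,  x(3) = 3,  x(4) = 13,  x(5) = 18,  x(6) = 9,  x(7) = 16,  x(8) = 8,  x(9) = 4,  x(10) = 2,  x(11) = 1,  x(12) = 12.
Since x(12) = x(1) = 12, the sequence is periodic with period 11.
The value 6 first appears (with j ≥ 2) at x(2).

2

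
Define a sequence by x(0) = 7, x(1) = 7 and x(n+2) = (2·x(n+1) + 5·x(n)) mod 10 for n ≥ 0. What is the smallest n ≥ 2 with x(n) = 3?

Computing terms: x(0) = 7,  x(1) = 7,  x(2) = 9,  x(3) = 3,  x(4) = 1,  x(5) = 7,  x(6) = 9.
Since (x(5), x(6)) = (x(1), x(2)) = (7, 9) (two consecutive terms determine the rest), the sequence is eventually periodic: after a pre-period of length 1 it cycles with period 4.
The value 3 first appears (with n ≥ 2) at x(3).

3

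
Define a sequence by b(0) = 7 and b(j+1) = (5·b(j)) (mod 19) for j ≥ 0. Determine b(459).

7

b(0) = 7; b(1) = 16; b(2) = 4; b(3) = 1; b(4) = 5; b(5) = 6; b(6) = 11; b(7) = 17; b(8) = 9; b(9) = 7.
Since b(9) = b(0) = 7, the sequence is periodic with period 9.
So b(459) = b(0 + ((459-0) mod 9)) = b(0) = 7.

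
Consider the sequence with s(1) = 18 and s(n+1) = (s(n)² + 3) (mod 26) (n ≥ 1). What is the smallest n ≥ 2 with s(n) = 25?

6

Listing terms: s(1) = 18,  s(2) = 15,  s(3) = 20,  s(4) = 13,  s(5) = 16,  s(6) = 25,  s(7) = 4,  s(8) = 19,  s(9) = 0,  s(10) = 3,  s(11) = 12,  s(12) = 17,  s(13) = 6,  s(14) = 13.
Since s(14) = s(4) = 13, the sequence is eventually periodic: after a pre-period of length 3 it cycles with period 10.
The value 25 first appears (with n ≥ 2) at s(6).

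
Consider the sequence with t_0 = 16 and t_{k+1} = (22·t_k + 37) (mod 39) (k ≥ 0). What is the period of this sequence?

t_0 = 16, t_1 = 38, t_2 = 15, t_3 = 16.
Since t_3 = t_0 = 16, the sequence is periodic with period 3.

3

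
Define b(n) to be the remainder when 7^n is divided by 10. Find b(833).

7

b(0) = 1,  b(1) = 7,  b(2) = 9,  b(3) = 3,  b(4) = 1.
The sequence repeats with period 4.
(833 - 0) mod 4 = 1, so b(833) = b(1) = 7.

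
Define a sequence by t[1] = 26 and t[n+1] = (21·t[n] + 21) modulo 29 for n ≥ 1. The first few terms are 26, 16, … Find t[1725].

15

t[1] = 26; t[2] = 16; t[3] = 9; t[4] = 7; t[5] = 23; t[6] = 11; t[7] = 20; t[8] = 6; t[9] = 2; t[10] = 5; t[11] = 10; t[12] = 28; t[13] = 0; t[14] = 21; t[15] = 27; t[16] = 8; t[17] = 15; t[18] = 17; t[19] = 1; t[20] = 13; t[21] = 4; t[22] = 18; t[23] = 22; t[24] = 19; t[25] = 14; t[26] = 25; t[27] = 24; t[28] = 3; t[29] = 26.
Since t[29] = t[1] = 26, the sequence is periodic with period 28.
(1725 - 1) mod 28 = 16, so t[1725] = t[17] = 15.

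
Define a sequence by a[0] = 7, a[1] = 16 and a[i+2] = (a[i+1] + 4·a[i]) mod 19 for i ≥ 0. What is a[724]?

We have a[0] = 7; a[1] = 16; a[2] = 6; a[3] = 13; a[4] = 18; a[5] = 13; a[6] = 9; a[7] = 4; a[8] = 2; a[9] = 18; a[10] = 7; a[11] = 3; a[12] = 12; a[13] = 5; a[14] = 15; a[15] = 16; a[16] = 0; a[17] = 7; a[18] = 7; a[19] = 16.
The sequence repeats with period 18.
So a[724] = a[0 + ((724-0) mod 18)] = a[4] = 18.

18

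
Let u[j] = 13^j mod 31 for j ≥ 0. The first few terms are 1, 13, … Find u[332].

We have u[0] = 1; u[1] = 13; u[2] = 14; u[3] = 27; u[4] = 10; u[5] = 6; u[6] = 16; u[7] = 22; u[8] = 7; u[9] = 29; u[10] = 5; u[11] = 3; u[12] = 8; u[13] = 11; u[14] = 19; u[15] = 30; u[16] = 18; u[17] = 17; u[18] = 4; u[19] = 21; u[20] = 25; u[21] = 15; u[22] = 9; u[23] = 24; u[24] = 2; u[25] = 26; u[26] = 28; u[27] = 23; u[28] = 20; u[29] = 12; u[30] = 1.
Since u[30] = u[0] = 1, the sequence is periodic with period 30.
So u[332] = u[0 + ((332-0) mod 30)] = u[2] = 14.

14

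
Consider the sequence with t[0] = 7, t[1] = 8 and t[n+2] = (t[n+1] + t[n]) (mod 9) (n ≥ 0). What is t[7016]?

We have t[0] = 7; t[1] = 8; t[2] = 6; t[3] = 5; t[4] = 2; t[5] = 7; t[6] = 0; t[7] = 7; t[8] = 7; t[9] = 5; t[10] = 3; t[11] = 8; t[12] = 2; t[13] = 1; t[14] = 3; t[15] = 4; t[16] = 7; t[17] = 2; t[18] = 0; t[19] = 2; t[20] = 2; t[21] = 4; t[22] = 6; t[23] = 1; t[24] = 7; t[25] = 8.
The sequence repeats with period 24.
So t[7016] = t[0 + ((7016-0) mod 24)] = t[8] = 7.

7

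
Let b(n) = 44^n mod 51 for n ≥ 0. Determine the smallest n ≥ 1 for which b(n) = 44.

1

Listing terms: b(0) = 1; b(1) = 44; b(2) = 49; b(3) = 14; b(4) = 4; b(5) = 23; b(6) = 43; b(7) = 5; b(8) = 16; b(9) = 41; b(10) = 19; b(11) = 20; b(12) = 13; b(13) = 11; b(14) = 25; b(15) = 29; b(16) = 1.
The sequence repeats with period 16.
The value 44 first appears (with n ≥ 1) at b(1).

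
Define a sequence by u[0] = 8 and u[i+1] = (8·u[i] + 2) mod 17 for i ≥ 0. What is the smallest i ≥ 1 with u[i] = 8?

We have u[0] = 8; u[1] = 15; u[2] = 3; u[3] = 9; u[4] = 6; u[5] = 16; u[6] = 11; u[7] = 5; u[8] = 8.
The sequence repeats with period 8.
The value 8 next appears (with i ≥ 1) at u[8].

8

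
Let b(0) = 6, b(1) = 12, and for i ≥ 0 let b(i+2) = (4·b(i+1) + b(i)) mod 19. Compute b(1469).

b(0) = 6, b(1) = 12, b(2) = 16, b(3) = 0, b(4) = 16, b(5) = 7, b(6) = 6, b(7) = 12.
The sequence repeats with period 6.
(1469 - 0) mod 6 = 5, so b(1469) = b(5) = 7.

7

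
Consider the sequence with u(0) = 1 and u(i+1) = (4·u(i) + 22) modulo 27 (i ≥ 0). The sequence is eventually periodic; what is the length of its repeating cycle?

27

We have u(0) = 1; u(1) = 26; u(2) = 18; u(3) = 13; u(4) = 20; u(5) = 21; u(6) = 25; u(7) = 14; u(8) = 24; u(9) = 10; u(10) = 8; u(11) = 0; u(12) = 22; u(13) = 2; u(14) = 3; u(15) = 7; u(16) = 23; u(17) = 6; u(18) = 19; u(19) = 17; u(20) = 9; u(21) = 4; u(22) = 11; u(23) = 12; u(24) = 16; u(25) = 5; u(26) = 15; u(27) = 1.
Since u(27) = u(0) = 1, the sequence is periodic with period 27.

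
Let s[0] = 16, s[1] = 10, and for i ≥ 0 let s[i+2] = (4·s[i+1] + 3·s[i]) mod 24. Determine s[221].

Listing terms: s[0] = 16; s[1] = 10; s[2] = 16; s[3] = 22; s[4] = 16; s[5] = 10.
Since (s[4], s[5]) = (s[0], s[1]) = (16, 10) (two consecutive terms determine the rest), the sequence is periodic with period 4.
(221 - 0) mod 4 = 1, so s[221] = s[1] = 10.

10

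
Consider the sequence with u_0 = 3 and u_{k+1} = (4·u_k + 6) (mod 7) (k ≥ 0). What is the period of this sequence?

3

u_0 = 3, u_1 = 4, u_2 = 1, u_3 = 3.
Since u_3 = u_0 = 3, the sequence is periodic with period 3.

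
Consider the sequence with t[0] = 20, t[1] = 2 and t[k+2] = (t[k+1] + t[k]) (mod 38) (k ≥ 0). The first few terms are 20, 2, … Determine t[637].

Listing terms: t[0] = 20; t[1] = 2; t[2] = 22; t[3] = 24; t[4] = 8; t[5] = 32; t[6] = 2; t[7] = 34; t[8] = 36; t[9] = 32; t[10] = 30; t[11] = 24; t[12] = 16; t[13] = 2; t[14] = 18; t[15] = 20; t[16] = 0; t[17] = 20; t[18] = 20; t[19] = 2.
Since (t[18], t[19]) = (t[0], t[1]) = (20, 2) (two consecutive terms determine the rest), the sequence is periodic with period 18.
(637 - 0) mod 18 = 7, so t[637] = t[7] = 34.

34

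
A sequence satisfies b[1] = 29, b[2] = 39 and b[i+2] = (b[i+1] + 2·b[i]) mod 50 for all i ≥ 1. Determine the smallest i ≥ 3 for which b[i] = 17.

11

Computing terms: b[1] = 29; b[2] = 39; b[3] = 47; b[4] = 25; b[5] = 19; b[6] = 19; b[7] = 7; b[8] = 45; b[9] = 9; b[10] = 49; b[11] = 17; b[12] = 15; b[13] = 49; b[14] = 29; b[15] = 27; b[16] = 35; b[17] = 39; b[18] = 9; b[19] = 37; b[20] = 5; b[21] = 29; b[22] = 39.
The sequence repeats with period 20.
The value 17 first appears (with i ≥ 3) at b[11].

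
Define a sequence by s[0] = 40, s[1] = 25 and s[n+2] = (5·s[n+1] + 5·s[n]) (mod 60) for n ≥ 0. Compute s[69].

Listing terms: s[0] = 40; s[1] = 25; s[2] = 25; s[3] = 10; s[4] = 55; s[5] = 25; s[6] = 40; s[7] = 25.
The sequence repeats with period 6.
So s[69] = s[0 + ((69-0) mod 6)] = s[3] = 10.

10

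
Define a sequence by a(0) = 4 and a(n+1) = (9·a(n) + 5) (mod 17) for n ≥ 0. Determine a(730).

We have a(0) = 4,  a(1) = 7,  a(2) = 0,  a(3) = 5,  a(4) = 16,  a(5) = 13,  a(6) = 3,  a(7) = 15,  a(8) = 4.
Since a(8) = a(0) = 4, the sequence is periodic with period 8.
So a(730) = a(0 + ((730-0) mod 8)) = a(2) = 0.

0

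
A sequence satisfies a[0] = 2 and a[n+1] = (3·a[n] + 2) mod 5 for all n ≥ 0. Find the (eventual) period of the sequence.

We have a[0] = 2, a[1] = 3, a[2] = 1, a[3] = 0, a[4] = 2.
The sequence repeats with period 4.

4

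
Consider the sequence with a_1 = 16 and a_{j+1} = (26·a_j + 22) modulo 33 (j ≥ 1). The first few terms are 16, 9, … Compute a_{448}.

3

We have a_1 = 16,  a_2 = 9,  a_3 = 25,  a_4 = 12,  a_5 = 4,  a_6 = 27,  a_7 = 31,  a_8 = 3,  a_9 = 1,  a_{10} = 15,  a_{11} = 16.
Since a_{11} = a_1 = 16, the sequence is periodic with period 10.
(448 - 1) mod 10 = 7, so a_{448} = a_8 = 3.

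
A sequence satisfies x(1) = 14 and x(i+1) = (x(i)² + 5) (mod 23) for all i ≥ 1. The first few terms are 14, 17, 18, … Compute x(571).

5

x(1) = 14; x(2) = 17; x(3) = 18; x(4) = 7; x(5) = 8; x(6) = 0; x(7) = 5; x(8) = 7.
Since x(8) = x(4) = 7, the sequence is eventually periodic: after a pre-period of length 3 it cycles with period 4.
For i ≥ 4, x(i) depends only on (i - 4) mod 4. (571 - 4) mod 4 = 3, so x(571) = x(7) = 5.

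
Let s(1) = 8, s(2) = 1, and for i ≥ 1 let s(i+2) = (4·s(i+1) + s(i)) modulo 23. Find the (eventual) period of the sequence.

s(1) = 8, s(2) = 1, s(3) = 12, s(4) = 3, s(5) = 1, s(6) = 7, s(7) = 6, s(8) = 8, s(9) = 15, s(10) = 22, s(11) = 11, s(12) = 20, s(13) = 22, s(14) = 16, s(15) = 17, s(16) = 15, s(17) = 8, s(18) = 1.
The sequence repeats with period 16.

16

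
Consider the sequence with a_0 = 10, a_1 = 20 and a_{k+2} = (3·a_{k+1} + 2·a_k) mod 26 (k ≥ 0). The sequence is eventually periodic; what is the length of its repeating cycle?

Computing terms: a_0 = 10, a_1 = 20, a_2 = 2, a_3 = 20, a_4 = 12, a_5 = 24, a_6 = 18, a_7 = 24, a_8 = 4, a_9 = 8, a_{10} = 6, a_{11} = 8, a_{12} = 10, a_{13} = 20.
The sequence repeats with period 12.

12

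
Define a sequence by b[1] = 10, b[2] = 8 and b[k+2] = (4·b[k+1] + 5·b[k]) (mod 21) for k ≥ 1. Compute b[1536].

2

Listing terms: b[1] = 10,  b[2] = 8,  b[3] = 19,  b[4] = 11,  b[5] = 13,  b[6] = 2,  b[7] = 10,  b[8] = 8.
The sequence repeats with period 6.
So b[1536] = b[1 + ((1536-1) mod 6)] = b[6] = 2.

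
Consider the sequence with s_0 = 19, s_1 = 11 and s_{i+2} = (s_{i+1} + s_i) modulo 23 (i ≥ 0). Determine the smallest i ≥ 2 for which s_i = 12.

21

Listing terms: s_0 = 19, s_1 = 11, s_2 = 7, s_3 = 18, s_4 = 2, s_5 = 20, s_6 = 22, s_7 = 19, s_8 = 18, s_9 = 14, s_{10} = 9, s_{11} = 0, s_{12} = 9, s_{13} = 9, s_{14} = 18, s_{15} = 4, s_{16} = 22, s_{17} = 3, s_{18} = 2, s_{19} = 5, s_{20} = 7, s_{21} = 12, s_{22} = 19, s_{23} = 8, s_{24} = 4, s_{25} = 12, s_{26} = 16, s_{27} = 5, s_{28} = 21, s_{29} = 3, s_{30} = 1, s_{31} = 4, s_{32} = 5, s_{33} = 9, s_{34} = 14, s_{35} = 0, s_{36} = 14, s_{37} = 14, s_{38} = 5, s_{39} = 19, s_{40} = 1, s_{41} = 20, s_{42} = 21, s_{43} = 18, s_{44} = 16, s_{45} = 11, s_{46} = 4, s_{47} = 15, s_{48} = 19, s_{49} = 11.
The sequence repeats with period 48.
The value 12 first appears (with i ≥ 2) at s_{21}.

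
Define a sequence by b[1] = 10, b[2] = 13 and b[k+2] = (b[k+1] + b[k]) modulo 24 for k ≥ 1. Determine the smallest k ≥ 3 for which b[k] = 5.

14

Computing terms: b[1] = 10, b[2] = 13, b[3] = 23, b[4] = 12, b[5] = 11, b[6] = 23, b[7] = 10, b[8] = 9, b[9] = 19, b[10] = 4, b[11] = 23, b[12] = 3, b[13] = 2, b[14] = 5, b[15] = 7, b[16] = 12, b[17] = 19, b[18] = 7, b[19] = 2, b[20] = 9, b[21] = 11, b[22] = 20, b[23] = 7, b[24] = 3, b[25] = 10, b[26] = 13.
Since (b[25], b[26]) = (b[1], b[2]) = (10, 13) (two consecutive terms determine the rest), the sequence is periodic with period 24.
The value 5 first appears (with k ≥ 3) at b[14].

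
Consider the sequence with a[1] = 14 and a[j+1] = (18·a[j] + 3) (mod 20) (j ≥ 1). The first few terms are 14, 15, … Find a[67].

We have a[1] = 14; a[2] = 15; a[3] = 13; a[4] = 17; a[5] = 9; a[6] = 5; a[7] = 13.
Since a[7] = a[3] = 13, the sequence is eventually periodic: after a pre-period of length 2 it cycles with period 4.
For j ≥ 3, a[j] depends only on (j - 3) mod 4. (67 - 3) mod 4 = 0, so a[67] = a[3] = 13.

13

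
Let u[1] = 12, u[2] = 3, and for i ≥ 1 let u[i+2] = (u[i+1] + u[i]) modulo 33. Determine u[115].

We have u[1] = 12; u[2] = 3; u[3] = 15; u[4] = 18; u[5] = 0; u[6] = 18; u[7] = 18; u[8] = 3; u[9] = 21; u[10] = 24; u[11] = 12; u[12] = 3.
The sequence repeats with period 10.
So u[115] = u[1 + ((115-1) mod 10)] = u[5] = 0.

0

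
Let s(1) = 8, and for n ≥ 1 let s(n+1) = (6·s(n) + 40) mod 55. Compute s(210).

13

s(1) = 8,  s(2) = 33,  s(3) = 18,  s(4) = 38,  s(5) = 48,  s(6) = 53,  s(7) = 28,  s(8) = 43,  s(9) = 23,  s(10) = 13,  s(11) = 8.
The sequence repeats with period 10.
(210 - 1) mod 10 = 9, so s(210) = s(10) = 13.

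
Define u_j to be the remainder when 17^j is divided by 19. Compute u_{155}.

4

We have u_1 = 17, u_2 = 4, u_3 = 11, u_4 = 16, u_5 = 6, u_6 = 7, u_7 = 5, u_8 = 9, u_9 = 1, u_{10} = 17.
Since u_{10} = u_1 = 17, the sequence is periodic with period 9.
(155 - 1) mod 9 = 1, so u_{155} = u_2 = 4.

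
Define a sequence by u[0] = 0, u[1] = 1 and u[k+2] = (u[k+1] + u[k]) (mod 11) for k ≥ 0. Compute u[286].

8

We have u[0] = 0; u[1] = 1; u[2] = 1; u[3] = 2; u[4] = 3; u[5] = 5; u[6] = 8; u[7] = 2; u[8] = 10; u[9] = 1; u[10] = 0; u[11] = 1.
The sequence repeats with period 10.
So u[286] = u[0 + ((286-0) mod 10)] = u[6] = 8.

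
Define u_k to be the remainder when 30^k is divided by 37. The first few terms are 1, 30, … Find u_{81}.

36

Listing terms: u_0 = 1; u_1 = 30; u_2 = 12; u_3 = 27; u_4 = 33; u_5 = 28; u_6 = 26; u_7 = 3; u_8 = 16; u_9 = 36; u_{10} = 7; u_{11} = 25; u_{12} = 10; u_{13} = 4; u_{14} = 9; u_{15} = 11; u_{16} = 34; u_{17} = 21; u_{18} = 1.
The sequence repeats with period 18.
So u_{81} = u_{0 + ((81-0) mod 18)} = u_9 = 36.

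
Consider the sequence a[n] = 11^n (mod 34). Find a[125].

7

We have a[0] = 1,  a[1] = 11,  a[2] = 19,  a[3] = 5,  a[4] = 21,  a[5] = 27,  a[6] = 25,  a[7] = 3,  a[8] = 33,  a[9] = 23,  a[10] = 15,  a[11] = 29,  a[12] = 13,  a[13] = 7,  a[14] = 9,  a[15] = 31,  a[16] = 1.
Since a[16] = a[0] = 1, the sequence is periodic with period 16.
(125 - 0) mod 16 = 13, so a[125] = a[13] = 7.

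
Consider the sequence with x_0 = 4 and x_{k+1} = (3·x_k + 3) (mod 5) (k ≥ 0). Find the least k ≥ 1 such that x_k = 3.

Listing terms: x_0 = 4,  x_1 = 0,  x_2 = 3,  x_3 = 2,  x_4 = 4.
The sequence repeats with period 4.
The value 3 first appears (with k ≥ 1) at x_2.

2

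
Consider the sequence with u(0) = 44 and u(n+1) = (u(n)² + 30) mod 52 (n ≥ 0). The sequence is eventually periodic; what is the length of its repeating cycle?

Listing terms: u(0) = 44,  u(1) = 42,  u(2) = 26,  u(3) = 30,  u(4) = 46,  u(5) = 14,  u(6) = 18,  u(7) = 42.
Since u(7) = u(1) = 42, the sequence is eventually periodic: after a pre-period of length 1 it cycles with period 6.

6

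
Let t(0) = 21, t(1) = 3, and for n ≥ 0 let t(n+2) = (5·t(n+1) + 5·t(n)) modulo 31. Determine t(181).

Computing terms: t(0) = 21,  t(1) = 3,  t(2) = 27,  t(3) = 26,  t(4) = 17,  t(5) = 29,  t(6) = 13,  t(7) = 24,  t(8) = 30,  t(9) = 22,  t(10) = 12,  t(11) = 15,  t(12) = 11,  t(13) = 6,  t(14) = 23,  t(15) = 21,  t(16) = 3.
The sequence repeats with period 15.
(181 - 0) mod 15 = 1, so t(181) = t(1) = 3.

3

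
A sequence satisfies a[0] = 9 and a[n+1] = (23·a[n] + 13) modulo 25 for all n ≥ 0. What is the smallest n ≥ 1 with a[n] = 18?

18

Listing terms: a[0] = 9, a[1] = 20, a[2] = 23, a[3] = 17, a[4] = 4, a[5] = 5, a[6] = 3, a[7] = 7, a[8] = 24, a[9] = 15, a[10] = 8, a[11] = 22, a[12] = 19, a[13] = 0, a[14] = 13, a[15] = 12, a[16] = 14, a[17] = 10, a[18] = 18, a[19] = 2, a[20] = 9.
Since a[20] = a[0] = 9, the sequence is periodic with period 20.
The value 18 first appears (with n ≥ 1) at a[18].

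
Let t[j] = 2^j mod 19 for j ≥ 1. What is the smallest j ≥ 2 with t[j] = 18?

9

Computing terms: t[1] = 2; t[2] = 4; t[3] = 8; t[4] = 16; t[5] = 13; t[6] = 7; t[7] = 14; t[8] = 9; t[9] = 18; t[10] = 17; t[11] = 15; t[12] = 11; t[13] = 3; t[14] = 6; t[15] = 12; t[16] = 5; t[17] = 10; t[18] = 1; t[19] = 2.
Since t[19] = t[1] = 2, the sequence is periodic with period 18.
The value 18 first appears (with j ≥ 2) at t[9].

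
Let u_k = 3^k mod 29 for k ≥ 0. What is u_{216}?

25

We have u_0 = 1; u_1 = 3; u_2 = 9; u_3 = 27; u_4 = 23; u_5 = 11; u_6 = 4; u_7 = 12; u_8 = 7; u_9 = 21; u_{10} = 5; u_{11} = 15; u_{12} = 16; u_{13} = 19; u_{14} = 28; u_{15} = 26; u_{16} = 20; u_{17} = 2; u_{18} = 6; u_{19} = 18; u_{20} = 25; u_{21} = 17; u_{22} = 22; u_{23} = 8; u_{24} = 24; u_{25} = 14; u_{26} = 13; u_{27} = 10; u_{28} = 1.
Since u_{28} = u_0 = 1, the sequence is periodic with period 28.
(216 - 0) mod 28 = 20, so u_{216} = u_{20} = 25.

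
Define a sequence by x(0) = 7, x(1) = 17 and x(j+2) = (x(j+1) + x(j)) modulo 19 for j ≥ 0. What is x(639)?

3

Listing terms: x(0) = 7; x(1) = 17; x(2) = 5; x(3) = 3; x(4) = 8; x(5) = 11; x(6) = 0; x(7) = 11; x(8) = 11; x(9) = 3; x(10) = 14; x(11) = 17; x(12) = 12; x(13) = 10; x(14) = 3; x(15) = 13; x(16) = 16; x(17) = 10; x(18) = 7; x(19) = 17.
The sequence repeats with period 18.
So x(639) = x(0 + ((639-0) mod 18)) = x(9) = 3.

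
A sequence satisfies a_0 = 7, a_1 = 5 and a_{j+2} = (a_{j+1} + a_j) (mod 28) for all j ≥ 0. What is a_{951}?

9

Listing terms: a_0 = 7,  a_1 = 5,  a_2 = 12,  a_3 = 17,  a_4 = 1,  a_5 = 18,  a_6 = 19,  a_7 = 9,  a_8 = 0,  a_9 = 9,  a_{10} = 9,  a_{11} = 18,  a_{12} = 27,  a_{13} = 17,  a_{14} = 16,  a_{15} = 5,  a_{16} = 21,  a_{17} = 26,  a_{18} = 19,  a_{19} = 17,  a_{20} = 8,  a_{21} = 25,  a_{22} = 5,  a_{23} = 2,  a_{24} = 7,  a_{25} = 9,  a_{26} = 16,  a_{27} = 25,  a_{28} = 13,  a_{29} = 10,  a_{30} = 23,  a_{31} = 5,  a_{32} = 0,  a_{33} = 5,  a_{34} = 5,  a_{35} = 10,  a_{36} = 15,  a_{37} = 25,  a_{38} = 12,  a_{39} = 9,  a_{40} = 21,  a_{41} = 2,  a_{42} = 23,  a_{43} = 25,  a_{44} = 20,  a_{45} = 17,  a_{46} = 9,  a_{47} = 26,  a_{48} = 7,  a_{49} = 5.
Since (a_{48}, a_{49}) = (a_0, a_1) = (7, 5) (two consecutive terms determine the rest), the sequence is periodic with period 48.
(951 - 0) mod 48 = 39, so a_{951} = a_{39} = 9.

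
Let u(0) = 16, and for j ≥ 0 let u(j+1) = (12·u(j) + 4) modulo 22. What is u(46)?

Computing terms: u(0) = 16; u(1) = 20; u(2) = 2; u(3) = 6; u(4) = 10; u(5) = 14; u(6) = 18; u(7) = 0; u(8) = 4; u(9) = 8; u(10) = 12; u(11) = 16.
Since u(11) = u(0) = 16, the sequence is periodic with period 11.
So u(46) = u(0 + ((46-0) mod 11)) = u(2) = 2.

2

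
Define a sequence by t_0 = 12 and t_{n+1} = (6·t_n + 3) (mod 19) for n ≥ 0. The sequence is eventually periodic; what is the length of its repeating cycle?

Computing terms: t_0 = 12; t_1 = 18; t_2 = 16; t_3 = 4; t_4 = 8; t_5 = 13; t_6 = 5; t_7 = 14; t_8 = 11; t_9 = 12.
Since t_9 = t_0 = 12, the sequence is periodic with period 9.

9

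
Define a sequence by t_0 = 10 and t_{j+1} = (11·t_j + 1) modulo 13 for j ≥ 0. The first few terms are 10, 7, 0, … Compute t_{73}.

Computing terms: t_0 = 10, t_1 = 7, t_2 = 0, t_3 = 1, t_4 = 12, t_5 = 3, t_6 = 8, t_7 = 11, t_8 = 5, t_9 = 4, t_{10} = 6, t_{11} = 2, t_{12} = 10.
The sequence repeats with period 12.
So t_{73} = t_{0 + ((73-0) mod 12)} = t_1 = 7.

7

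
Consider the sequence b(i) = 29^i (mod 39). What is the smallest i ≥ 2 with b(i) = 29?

Computing terms: b(1) = 29,  b(2) = 22,  b(3) = 14,  b(4) = 16,  b(5) = 35,  b(6) = 1,  b(7) = 29.
The sequence repeats with period 6.
The value 29 next appears (with i ≥ 2) at b(7).

7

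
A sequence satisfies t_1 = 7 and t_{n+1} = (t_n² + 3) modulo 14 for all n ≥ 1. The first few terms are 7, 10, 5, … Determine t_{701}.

We have t_1 = 7, t_2 = 10, t_3 = 5, t_4 = 0, t_5 = 3, t_6 = 12, t_7 = 7.
The sequence repeats with period 6.
(701 - 1) mod 6 = 4, so t_{701} = t_5 = 3.

3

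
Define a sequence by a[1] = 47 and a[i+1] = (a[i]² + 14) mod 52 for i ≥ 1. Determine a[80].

15

Listing terms: a[1] = 47,  a[2] = 39,  a[3] = 27,  a[4] = 15,  a[5] = 31,  a[6] = 39.
Since a[6] = a[2] = 39, the sequence is eventually periodic: after a pre-period of length 1 it cycles with period 4.
For i ≥ 2, a[i] depends only on (i - 2) mod 4. (80 - 2) mod 4 = 2, so a[80] = a[4] = 15.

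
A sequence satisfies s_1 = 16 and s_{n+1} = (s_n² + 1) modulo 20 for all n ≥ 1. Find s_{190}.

We have s_1 = 16; s_2 = 17; s_3 = 10; s_4 = 1; s_5 = 2; s_6 = 5; s_7 = 6; s_8 = 17.
Since s_8 = s_2 = 17, the sequence is eventually periodic: after a pre-period of length 1 it cycles with period 6.
For n ≥ 2, s_n depends only on (n - 2) mod 6. (190 - 2) mod 6 = 2, so s_{190} = s_4 = 1.

1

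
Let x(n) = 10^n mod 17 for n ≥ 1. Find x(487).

5

x(1) = 10; x(2) = 15; x(3) = 14; x(4) = 4; x(5) = 6; x(6) = 9; x(7) = 5; x(8) = 16; x(9) = 7; x(10) = 2; x(11) = 3; x(12) = 13; x(13) = 11; x(14) = 8; x(15) = 12; x(16) = 1; x(17) = 10.
The sequence repeats with period 16.
(487 - 1) mod 16 = 6, so x(487) = x(7) = 5.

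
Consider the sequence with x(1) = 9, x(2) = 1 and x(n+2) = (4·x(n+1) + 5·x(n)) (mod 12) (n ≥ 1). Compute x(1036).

Computing terms: x(1) = 9; x(2) = 1; x(3) = 1; x(4) = 9; x(5) = 5; x(6) = 5; x(7) = 9; x(8) = 1.
The sequence repeats with period 6.
So x(1036) = x(1 + ((1036-1) mod 6)) = x(4) = 9.

9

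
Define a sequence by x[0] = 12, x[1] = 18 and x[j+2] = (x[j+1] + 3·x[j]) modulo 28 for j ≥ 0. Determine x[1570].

6

We have x[0] = 12, x[1] = 18, x[2] = 26, x[3] = 24, x[4] = 18, x[5] = 6, x[6] = 4, x[7] = 22, x[8] = 6, x[9] = 16, x[10] = 6, x[11] = 26, x[12] = 16, x[13] = 10, x[14] = 2, x[15] = 4, x[16] = 10, x[17] = 22, x[18] = 24, x[19] = 6, x[20] = 22, x[21] = 12, x[22] = 22, x[23] = 2, x[24] = 12, x[25] = 18.
The sequence repeats with period 24.
(1570 - 0) mod 24 = 10, so x[1570] = x[10] = 6.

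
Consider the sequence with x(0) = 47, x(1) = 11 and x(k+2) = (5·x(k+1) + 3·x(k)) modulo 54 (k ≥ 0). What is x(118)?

Listing terms: x(0) = 47; x(1) = 11; x(2) = 34; x(3) = 41; x(4) = 37; x(5) = 38; x(6) = 31; x(7) = 53; x(8) = 34; x(9) = 5; x(10) = 19; x(11) = 2; x(12) = 13; x(13) = 17; x(14) = 16; x(15) = 23; x(16) = 1; x(17) = 20; x(18) = 49; x(19) = 35; x(20) = 52; x(21) = 41; x(22) = 37.
Since (x(21), x(22)) = (x(3), x(4)) = (41, 37) (two consecutive terms determine the rest), the sequence is eventually periodic: after a pre-period of length 3 it cycles with period 18.
For k ≥ 3, x(k) depends only on (k - 3) mod 18. (118 - 3) mod 18 = 7, so x(118) = x(10) = 19.

19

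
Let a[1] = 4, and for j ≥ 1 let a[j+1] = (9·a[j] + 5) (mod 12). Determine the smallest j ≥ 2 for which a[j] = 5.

a[1] = 4, a[2] = 5, a[3] = 2, a[4] = 11, a[5] = 8, a[6] = 5.
Since a[6] = a[2] = 5, the sequence is eventually periodic: after a pre-period of length 1 it cycles with period 4.
The value 5 first appears (with j ≥ 2) at a[2].

2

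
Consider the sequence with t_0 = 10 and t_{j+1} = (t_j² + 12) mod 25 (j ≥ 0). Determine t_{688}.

1

t_0 = 10, t_1 = 12, t_2 = 6, t_3 = 23, t_4 = 16, t_5 = 18, t_6 = 11, t_7 = 8, t_8 = 1, t_9 = 13, t_{10} = 6.
Since t_{10} = t_2 = 6, the sequence is eventually periodic: after a pre-period of length 2 it cycles with period 8.
For j ≥ 2, t_j depends only on (j - 2) mod 8. (688 - 2) mod 8 = 6, so t_{688} = t_8 = 1.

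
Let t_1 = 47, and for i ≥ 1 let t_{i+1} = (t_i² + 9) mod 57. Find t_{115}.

10

t_1 = 47; t_2 = 52; t_3 = 34; t_4 = 25; t_5 = 7; t_6 = 1; t_7 = 10; t_8 = 52.
Since t_8 = t_2 = 52, the sequence is eventually periodic: after a pre-period of length 1 it cycles with period 6.
For i ≥ 2, t_i depends only on (i - 2) mod 6. (115 - 2) mod 6 = 5, so t_{115} = t_7 = 10.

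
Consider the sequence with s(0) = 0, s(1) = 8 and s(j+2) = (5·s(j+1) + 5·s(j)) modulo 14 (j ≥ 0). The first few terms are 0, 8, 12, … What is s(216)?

We have s(0) = 0; s(1) = 8; s(2) = 12; s(3) = 2; s(4) = 0; s(5) = 10; s(6) = 8; s(7) = 6; s(8) = 0; s(9) = 2; s(10) = 10; s(11) = 4; s(12) = 0; s(13) = 6; s(14) = 2; s(15) = 12; s(16) = 0; s(17) = 4; s(18) = 6; s(19) = 8; s(20) = 0; s(21) = 12; s(22) = 4; s(23) = 10; s(24) = 0; s(25) = 8.
The sequence repeats with period 24.
(216 - 0) mod 24 = 0, so s(216) = s(0) = 0.

0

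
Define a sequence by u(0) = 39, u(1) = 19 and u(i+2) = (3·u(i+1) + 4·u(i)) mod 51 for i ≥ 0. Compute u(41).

19

Computing terms: u(0) = 39,  u(1) = 19,  u(2) = 9,  u(3) = 1,  u(4) = 39,  u(5) = 19.
The sequence repeats with period 4.
(41 - 0) mod 4 = 1, so u(41) = u(1) = 19.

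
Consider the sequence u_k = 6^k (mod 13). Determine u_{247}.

7

Listing terms: u_0 = 1, u_1 = 6, u_2 = 10, u_3 = 8, u_4 = 9, u_5 = 2, u_6 = 12, u_7 = 7, u_8 = 3, u_9 = 5, u_{10} = 4, u_{11} = 11, u_{12} = 1.
The sequence repeats with period 12.
(247 - 0) mod 12 = 7, so u_{247} = u_7 = 7.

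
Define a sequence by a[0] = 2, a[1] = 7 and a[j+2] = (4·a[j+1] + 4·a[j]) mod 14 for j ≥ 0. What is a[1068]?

2

Listing terms: a[0] = 2; a[1] = 7; a[2] = 8; a[3] = 4; a[4] = 6; a[5] = 12; a[6] = 2; a[7] = 0; a[8] = 8; a[9] = 4.
Since (a[8], a[9]) = (a[2], a[3]) = (8, 4) (two consecutive terms determine the rest), the sequence is eventually periodic: after a pre-period of length 2 it cycles with period 6.
For j ≥ 2, a[j] depends only on (j - 2) mod 6. (1068 - 2) mod 6 = 4, so a[1068] = a[6] = 2.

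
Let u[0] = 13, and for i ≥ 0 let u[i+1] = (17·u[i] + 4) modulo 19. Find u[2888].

5

u[0] = 13,  u[1] = 16,  u[2] = 10,  u[3] = 3,  u[4] = 17,  u[5] = 8,  u[6] = 7,  u[7] = 9,  u[8] = 5,  u[9] = 13.
Since u[9] = u[0] = 13, the sequence is periodic with period 9.
(2888 - 0) mod 9 = 8, so u[2888] = u[8] = 5.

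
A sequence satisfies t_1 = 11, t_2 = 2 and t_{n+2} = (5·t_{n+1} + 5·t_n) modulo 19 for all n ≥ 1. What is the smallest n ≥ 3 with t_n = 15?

8

t_1 = 11,  t_2 = 2,  t_3 = 8,  t_4 = 12,  t_5 = 5,  t_6 = 9,  t_7 = 13,  t_8 = 15,  t_9 = 7,  t_{10} = 15,  t_{11} = 15,  t_{12} = 17,  t_{13} = 8,  t_{14} = 11,  t_{15} = 0,  t_{16} = 17,  t_{17} = 9,  t_{18} = 16,  t_{19} = 11,  t_{20} = 2.
Since (t_{19}, t_{20}) = (t_1, t_2) = (11, 2) (two consecutive terms determine the rest), the sequence is periodic with period 18.
The value 15 first appears (with n ≥ 3) at t_8.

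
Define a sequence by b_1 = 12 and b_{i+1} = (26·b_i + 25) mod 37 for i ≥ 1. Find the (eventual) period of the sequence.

3

Computing terms: b_1 = 12; b_2 = 4; b_3 = 18; b_4 = 12.
The sequence repeats with period 3.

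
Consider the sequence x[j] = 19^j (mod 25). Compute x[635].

24

Listing terms: x[0] = 1,  x[1] = 19,  x[2] = 11,  x[3] = 9,  x[4] = 21,  x[5] = 24,  x[6] = 6,  x[7] = 14,  x[8] = 16,  x[9] = 4,  x[10] = 1.
Since x[10] = x[0] = 1, the sequence is periodic with period 10.
So x[635] = x[0 + ((635-0) mod 10)] = x[5] = 24.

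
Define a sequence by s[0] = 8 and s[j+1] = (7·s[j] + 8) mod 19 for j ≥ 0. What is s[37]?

7

We have s[0] = 8,  s[1] = 7,  s[2] = 0,  s[3] = 8.
Since s[3] = s[0] = 8, the sequence is periodic with period 3.
So s[37] = s[0 + ((37-0) mod 3)] = s[1] = 7.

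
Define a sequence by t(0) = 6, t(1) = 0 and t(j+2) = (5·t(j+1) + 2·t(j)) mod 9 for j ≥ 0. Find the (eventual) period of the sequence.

We have t(0) = 6, t(1) = 0, t(2) = 3, t(3) = 6, t(4) = 0.
Since (t(3), t(4)) = (t(0), t(1)) = (6, 0) (two consecutive terms determine the rest), the sequence is periodic with period 3.

3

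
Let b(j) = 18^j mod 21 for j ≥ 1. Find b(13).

18

Computing terms: b(1) = 18, b(2) = 9, b(3) = 15, b(4) = 18.
The sequence repeats with period 3.
(13 - 1) mod 3 = 0, so b(13) = b(1) = 18.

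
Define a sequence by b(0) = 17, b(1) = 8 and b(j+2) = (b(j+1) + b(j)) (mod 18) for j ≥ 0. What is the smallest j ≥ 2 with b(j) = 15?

Listing terms: b(0) = 17; b(1) = 8; b(2) = 7; b(3) = 15; b(4) = 4; b(5) = 1; b(6) = 5; b(7) = 6; b(8) = 11; b(9) = 17; b(10) = 10; b(11) = 9; b(12) = 1; b(13) = 10; b(14) = 11; b(15) = 3; b(16) = 14; b(17) = 17; b(18) = 13; b(19) = 12; b(20) = 7; b(21) = 1; b(22) = 8; b(23) = 9; b(24) = 17; b(25) = 8.
Since (b(24), b(25)) = (b(0), b(1)) = (17, 8) (two consecutive terms determine the rest), the sequence is periodic with period 24.
The value 15 first appears (with j ≥ 2) at b(3).

3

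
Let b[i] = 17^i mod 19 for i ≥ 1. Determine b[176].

Computing terms: b[1] = 17, b[2] = 4, b[3] = 11, b[4] = 16, b[5] = 6, b[6] = 7, b[7] = 5, b[8] = 9, b[9] = 1, b[10] = 17.
Since b[10] = b[1] = 17, the sequence is periodic with period 9.
(176 - 1) mod 9 = 4, so b[176] = b[5] = 6.

6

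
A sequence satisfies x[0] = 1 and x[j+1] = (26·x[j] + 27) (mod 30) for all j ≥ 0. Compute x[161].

Computing terms: x[0] = 1; x[1] = 23; x[2] = 25; x[3] = 17; x[4] = 19; x[5] = 11; x[6] = 13; x[7] = 5; x[8] = 7; x[9] = 29; x[10] = 1.
Since x[10] = x[0] = 1, the sequence is periodic with period 10.
(161 - 0) mod 10 = 1, so x[161] = x[1] = 23.

23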